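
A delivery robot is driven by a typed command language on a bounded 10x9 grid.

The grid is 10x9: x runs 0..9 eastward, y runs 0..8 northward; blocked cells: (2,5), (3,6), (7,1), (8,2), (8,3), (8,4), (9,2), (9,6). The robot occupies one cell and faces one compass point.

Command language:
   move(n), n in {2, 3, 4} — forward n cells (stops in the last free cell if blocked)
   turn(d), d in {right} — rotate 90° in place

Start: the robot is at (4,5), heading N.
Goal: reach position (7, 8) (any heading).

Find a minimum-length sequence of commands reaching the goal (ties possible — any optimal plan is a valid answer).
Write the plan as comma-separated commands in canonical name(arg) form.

t0: at (4,5), heading N
1. move(3) → at (4,8), heading N
2. turn(right) → at (4,8), heading E
3. move(3) → at (7,8), heading E
nothing shorter than 3 reaches the goal.

move(3), turn(right), move(3)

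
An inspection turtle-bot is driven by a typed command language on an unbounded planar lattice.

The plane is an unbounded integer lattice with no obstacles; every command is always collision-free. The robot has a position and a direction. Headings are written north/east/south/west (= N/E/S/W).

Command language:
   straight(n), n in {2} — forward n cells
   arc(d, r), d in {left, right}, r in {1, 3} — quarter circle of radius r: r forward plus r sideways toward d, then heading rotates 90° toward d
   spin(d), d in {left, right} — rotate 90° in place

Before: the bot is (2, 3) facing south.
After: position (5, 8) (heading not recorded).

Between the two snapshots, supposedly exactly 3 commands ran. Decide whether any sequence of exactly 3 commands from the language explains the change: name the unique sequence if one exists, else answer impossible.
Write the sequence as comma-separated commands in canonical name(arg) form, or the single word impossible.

key: order matters: swapping spin(left) and straight(2) lands elsewhere
begin: (2, 3) facing south
t=1 spin(left) ⇒ (2, 3) facing east
t=2 arc(left, 3) ⇒ (5, 6) facing north
t=3 straight(2) ⇒ (5, 8) facing north
no rival 3-sequence matches.

spin(left), arc(left, 3), straight(2)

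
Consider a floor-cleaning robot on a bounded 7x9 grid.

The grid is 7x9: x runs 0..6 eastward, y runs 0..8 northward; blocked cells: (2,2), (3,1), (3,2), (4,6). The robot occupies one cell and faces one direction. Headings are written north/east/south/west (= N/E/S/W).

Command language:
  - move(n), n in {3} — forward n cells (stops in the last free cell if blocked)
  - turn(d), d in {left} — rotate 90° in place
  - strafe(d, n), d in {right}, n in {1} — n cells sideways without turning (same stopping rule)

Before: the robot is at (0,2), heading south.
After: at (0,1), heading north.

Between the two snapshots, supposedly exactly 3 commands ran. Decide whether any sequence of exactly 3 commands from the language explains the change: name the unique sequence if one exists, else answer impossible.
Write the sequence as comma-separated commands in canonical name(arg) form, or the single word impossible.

key: position moved to (0,1) AND the heading swung to N — translation plus rotation needed
begin: at (0,2), heading south
1. turn(left) → at (0,2), heading east
2. strafe(right, 1) → at (0,1), heading east
3. turn(left) → at (0,1), heading north
no rival 3-sequence matches.

turn(left), strafe(right, 1), turn(left)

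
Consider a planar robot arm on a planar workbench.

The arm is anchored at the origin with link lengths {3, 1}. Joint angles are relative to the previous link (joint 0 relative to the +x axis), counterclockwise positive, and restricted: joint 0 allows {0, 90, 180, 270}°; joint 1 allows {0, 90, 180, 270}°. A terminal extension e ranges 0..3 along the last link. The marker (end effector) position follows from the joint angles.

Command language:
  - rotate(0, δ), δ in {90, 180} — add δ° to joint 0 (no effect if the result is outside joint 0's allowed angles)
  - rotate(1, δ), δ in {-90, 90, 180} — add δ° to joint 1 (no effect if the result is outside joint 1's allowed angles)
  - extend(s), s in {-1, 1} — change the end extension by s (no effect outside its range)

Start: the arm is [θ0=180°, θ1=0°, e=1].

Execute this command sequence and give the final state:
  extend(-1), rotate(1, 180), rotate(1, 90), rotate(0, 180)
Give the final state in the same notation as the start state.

[θ0=0°, θ1=270°, e=0]

t0: [θ0=180°, θ1=0°, e=1]
[1] after extend(-1): [θ0=180°, θ1=0°, e=0]
[2] after rotate(1, 180): [θ0=180°, θ1=180°, e=0]
[3] after rotate(1, 90): [θ0=180°, θ1=270°, e=0]
[4] after rotate(0, 180): [θ0=0°, θ1=270°, e=0]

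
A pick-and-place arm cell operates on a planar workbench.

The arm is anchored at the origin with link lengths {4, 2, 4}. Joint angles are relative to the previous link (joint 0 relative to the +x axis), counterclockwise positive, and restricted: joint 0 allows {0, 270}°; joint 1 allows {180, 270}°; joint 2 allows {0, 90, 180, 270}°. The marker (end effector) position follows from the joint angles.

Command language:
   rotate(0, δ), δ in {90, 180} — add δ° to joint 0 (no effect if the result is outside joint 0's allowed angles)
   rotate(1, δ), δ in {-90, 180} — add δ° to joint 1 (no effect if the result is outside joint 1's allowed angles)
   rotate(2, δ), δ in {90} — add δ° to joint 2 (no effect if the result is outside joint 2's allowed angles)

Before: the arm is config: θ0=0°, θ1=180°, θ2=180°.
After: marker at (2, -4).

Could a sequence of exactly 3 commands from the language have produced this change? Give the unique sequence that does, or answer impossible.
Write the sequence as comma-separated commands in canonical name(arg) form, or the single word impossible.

rotate(2, 90), rotate(2, 90), rotate(2, 90)

initial: config: θ0=0°, θ1=180°, θ2=180°
[1] after rotate(2, 90): config: θ0=0°, θ1=180°, θ2=270°
[2] after rotate(2, 90): config: θ0=0°, θ1=180°, θ2=0°
[3] after rotate(2, 90): config: θ0=0°, θ1=180°, θ2=90°
no rival 3-sequence matches.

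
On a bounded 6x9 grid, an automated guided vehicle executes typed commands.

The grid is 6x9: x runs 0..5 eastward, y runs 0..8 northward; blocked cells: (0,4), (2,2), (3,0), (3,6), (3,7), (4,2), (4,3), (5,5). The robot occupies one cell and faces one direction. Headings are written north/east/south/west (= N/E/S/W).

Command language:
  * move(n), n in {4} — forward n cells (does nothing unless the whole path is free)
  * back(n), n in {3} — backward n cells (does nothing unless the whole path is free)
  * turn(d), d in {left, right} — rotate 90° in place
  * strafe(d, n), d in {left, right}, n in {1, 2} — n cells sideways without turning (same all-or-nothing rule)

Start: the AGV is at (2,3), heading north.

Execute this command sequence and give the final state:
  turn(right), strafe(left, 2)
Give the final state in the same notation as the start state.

at (2,5), heading east

begin: at (2,3), heading north
1. turn(right) → at (2,3), heading east
2. strafe(left, 2) → at (2,5), heading east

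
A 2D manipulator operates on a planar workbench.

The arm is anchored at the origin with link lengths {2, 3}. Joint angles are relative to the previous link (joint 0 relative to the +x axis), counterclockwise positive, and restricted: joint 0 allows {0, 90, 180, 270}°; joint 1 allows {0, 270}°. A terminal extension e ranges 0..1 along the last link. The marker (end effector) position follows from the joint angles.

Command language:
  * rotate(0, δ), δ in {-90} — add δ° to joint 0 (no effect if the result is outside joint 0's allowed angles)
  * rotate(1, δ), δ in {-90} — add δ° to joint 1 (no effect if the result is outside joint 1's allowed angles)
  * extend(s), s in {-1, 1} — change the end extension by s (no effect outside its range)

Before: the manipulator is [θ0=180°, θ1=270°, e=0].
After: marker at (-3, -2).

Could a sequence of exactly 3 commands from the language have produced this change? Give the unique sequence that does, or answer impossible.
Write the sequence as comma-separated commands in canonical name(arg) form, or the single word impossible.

from: [θ0=180°, θ1=270°, e=0]
1. rotate(0, -90) → [θ0=90°, θ1=270°, e=0]
2. rotate(0, -90) → [θ0=0°, θ1=270°, e=0]
3. rotate(0, -90) → [θ0=270°, θ1=270°, e=0]
uniquely the one of 64 3-step routes that fits.

rotate(0, -90), rotate(0, -90), rotate(0, -90)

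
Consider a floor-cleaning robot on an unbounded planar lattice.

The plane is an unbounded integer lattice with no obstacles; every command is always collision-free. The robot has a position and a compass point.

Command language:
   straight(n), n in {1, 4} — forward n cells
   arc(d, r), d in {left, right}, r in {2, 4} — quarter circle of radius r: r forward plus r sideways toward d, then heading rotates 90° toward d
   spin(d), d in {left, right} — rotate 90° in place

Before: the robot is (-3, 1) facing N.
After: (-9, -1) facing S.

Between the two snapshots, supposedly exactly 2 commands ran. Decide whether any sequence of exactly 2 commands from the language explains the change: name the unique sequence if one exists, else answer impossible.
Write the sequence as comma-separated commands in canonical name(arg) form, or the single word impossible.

key: cell and facing (now S) both changed — the 2 commands mix motion and turning
t0: (-3, 1) facing N
step 1 (arc(left, 2)): (-5, 3) facing W
step 2 (arc(left, 4)): (-9, -1) facing S
no rival 2-sequence matches.

arc(left, 2), arc(left, 4)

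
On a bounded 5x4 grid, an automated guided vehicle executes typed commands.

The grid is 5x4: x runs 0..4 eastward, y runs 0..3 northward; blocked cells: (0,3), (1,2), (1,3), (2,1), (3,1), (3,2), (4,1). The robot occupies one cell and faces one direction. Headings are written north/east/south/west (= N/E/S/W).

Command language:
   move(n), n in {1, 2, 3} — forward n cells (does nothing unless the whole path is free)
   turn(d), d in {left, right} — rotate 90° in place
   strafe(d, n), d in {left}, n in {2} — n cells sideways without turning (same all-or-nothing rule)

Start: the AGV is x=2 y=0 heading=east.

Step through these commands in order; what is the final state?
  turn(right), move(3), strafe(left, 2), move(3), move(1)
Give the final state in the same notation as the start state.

x=4 y=0 heading=south

start: x=2 y=0 heading=east
t=1 turn(right) ⇒ x=2 y=0 heading=south
t=2 move(3) ⇒ x=2 y=0 heading=south
t=3 strafe(left, 2) ⇒ x=4 y=0 heading=south
t=4 move(3) ⇒ x=4 y=0 heading=south
t=5 move(1) ⇒ x=4 y=0 heading=south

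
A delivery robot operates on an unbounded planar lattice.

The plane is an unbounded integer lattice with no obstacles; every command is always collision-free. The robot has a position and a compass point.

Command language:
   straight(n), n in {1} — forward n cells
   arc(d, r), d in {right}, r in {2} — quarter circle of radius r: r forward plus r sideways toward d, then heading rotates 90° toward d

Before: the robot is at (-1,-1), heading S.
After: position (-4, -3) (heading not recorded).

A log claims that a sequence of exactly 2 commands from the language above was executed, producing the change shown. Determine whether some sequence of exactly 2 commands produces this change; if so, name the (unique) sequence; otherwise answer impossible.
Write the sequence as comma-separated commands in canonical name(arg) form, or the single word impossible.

arc(right, 2), straight(1)

key: running straight(1) before arc(right, 2) would end elsewhere — order is forced
t0: at (-1,-1), heading S
1. arc(right, 2) → at (-3,-3), heading W
2. straight(1) → at (-4,-3), heading W
all 4 alternatives checked — unique.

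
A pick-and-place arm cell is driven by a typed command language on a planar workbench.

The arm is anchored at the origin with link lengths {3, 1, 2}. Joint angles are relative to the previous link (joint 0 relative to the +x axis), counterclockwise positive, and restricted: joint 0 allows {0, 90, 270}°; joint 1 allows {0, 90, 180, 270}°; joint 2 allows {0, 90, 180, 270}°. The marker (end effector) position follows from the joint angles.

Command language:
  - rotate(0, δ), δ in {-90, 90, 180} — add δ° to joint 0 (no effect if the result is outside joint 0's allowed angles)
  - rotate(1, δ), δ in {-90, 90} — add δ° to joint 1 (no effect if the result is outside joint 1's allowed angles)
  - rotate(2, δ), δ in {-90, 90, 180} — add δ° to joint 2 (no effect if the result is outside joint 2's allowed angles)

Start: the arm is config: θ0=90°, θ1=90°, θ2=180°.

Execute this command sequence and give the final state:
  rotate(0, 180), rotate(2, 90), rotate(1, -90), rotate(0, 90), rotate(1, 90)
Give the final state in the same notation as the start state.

from: config: θ0=90°, θ1=90°, θ2=180°
step 1 (rotate(0, 180)): config: θ0=270°, θ1=90°, θ2=180°
step 2 (rotate(2, 90)): config: θ0=270°, θ1=90°, θ2=270°
step 3 (rotate(1, -90)): config: θ0=270°, θ1=0°, θ2=270°
step 4 (rotate(0, 90)): config: θ0=0°, θ1=0°, θ2=270°
step 5 (rotate(1, 90)): config: θ0=0°, θ1=90°, θ2=270°

config: θ0=0°, θ1=90°, θ2=270°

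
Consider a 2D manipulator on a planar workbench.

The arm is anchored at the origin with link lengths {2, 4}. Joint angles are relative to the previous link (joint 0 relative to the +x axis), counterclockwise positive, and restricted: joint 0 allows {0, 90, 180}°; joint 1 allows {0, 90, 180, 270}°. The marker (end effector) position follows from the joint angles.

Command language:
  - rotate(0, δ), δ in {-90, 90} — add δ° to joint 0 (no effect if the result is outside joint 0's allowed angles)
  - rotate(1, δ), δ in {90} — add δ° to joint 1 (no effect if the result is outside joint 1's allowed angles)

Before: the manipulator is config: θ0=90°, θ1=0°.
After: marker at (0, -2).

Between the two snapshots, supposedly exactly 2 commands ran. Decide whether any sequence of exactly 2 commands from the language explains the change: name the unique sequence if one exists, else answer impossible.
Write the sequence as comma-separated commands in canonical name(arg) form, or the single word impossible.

rotate(1, 90), rotate(1, 90)

initial: config: θ0=90°, θ1=0°
t=1 rotate(1, 90) ⇒ config: θ0=90°, θ1=90°
t=2 rotate(1, 90) ⇒ config: θ0=90°, θ1=180°
all 9 alternatives checked — unique.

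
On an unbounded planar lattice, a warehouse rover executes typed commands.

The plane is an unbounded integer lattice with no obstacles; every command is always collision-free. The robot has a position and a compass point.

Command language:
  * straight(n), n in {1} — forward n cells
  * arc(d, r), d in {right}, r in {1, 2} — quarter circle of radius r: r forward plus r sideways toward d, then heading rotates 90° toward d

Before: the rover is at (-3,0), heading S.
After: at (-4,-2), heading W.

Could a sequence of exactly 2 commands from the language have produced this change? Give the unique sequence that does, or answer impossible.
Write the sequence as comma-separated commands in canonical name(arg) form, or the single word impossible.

key: position moved to (-4,-2) AND the heading swung to W — translation plus rotation needed
initial: at (-3,0), heading S
step 1 (straight(1)): at (-3,-1), heading S
step 2 (arc(right, 1)): at (-4,-2), heading W
uniquely the one of 9 2-step routes that fits.

straight(1), arc(right, 1)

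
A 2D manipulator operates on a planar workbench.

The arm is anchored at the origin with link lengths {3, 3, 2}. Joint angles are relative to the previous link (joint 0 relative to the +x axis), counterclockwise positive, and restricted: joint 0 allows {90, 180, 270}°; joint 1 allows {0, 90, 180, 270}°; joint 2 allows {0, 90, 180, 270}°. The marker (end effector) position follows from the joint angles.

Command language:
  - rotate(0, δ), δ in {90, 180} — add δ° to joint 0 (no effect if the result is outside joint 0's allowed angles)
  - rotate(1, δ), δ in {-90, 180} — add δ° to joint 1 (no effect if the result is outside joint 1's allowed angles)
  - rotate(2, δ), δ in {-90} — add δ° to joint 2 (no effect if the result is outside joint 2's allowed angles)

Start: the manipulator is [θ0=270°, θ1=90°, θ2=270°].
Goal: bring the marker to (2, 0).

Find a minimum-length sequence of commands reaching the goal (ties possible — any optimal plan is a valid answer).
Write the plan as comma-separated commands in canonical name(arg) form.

rotate(1, -90), rotate(1, 180)

from: [θ0=270°, θ1=90°, θ2=270°]
1. rotate(1, -90) → [θ0=270°, θ1=0°, θ2=270°]
2. rotate(1, 180) → [θ0=270°, θ1=180°, θ2=270°]
no 1-step plan works, so 2 is optimal.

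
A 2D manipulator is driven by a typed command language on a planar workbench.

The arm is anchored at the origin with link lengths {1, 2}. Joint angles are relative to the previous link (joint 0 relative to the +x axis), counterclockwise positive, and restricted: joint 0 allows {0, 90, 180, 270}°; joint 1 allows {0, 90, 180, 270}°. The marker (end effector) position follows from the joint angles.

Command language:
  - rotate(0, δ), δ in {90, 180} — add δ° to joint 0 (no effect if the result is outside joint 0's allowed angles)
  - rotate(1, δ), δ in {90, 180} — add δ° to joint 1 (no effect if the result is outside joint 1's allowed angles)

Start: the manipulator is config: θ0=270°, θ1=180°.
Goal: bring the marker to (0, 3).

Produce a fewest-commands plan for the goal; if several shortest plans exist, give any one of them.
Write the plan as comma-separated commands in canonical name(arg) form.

rotate(0, 180), rotate(1, 180)

from: config: θ0=270°, θ1=180°
1. rotate(0, 180) → config: θ0=90°, θ1=180°
2. rotate(1, 180) → config: θ0=90°, θ1=0°
shorter routes all fall short; 2 is best.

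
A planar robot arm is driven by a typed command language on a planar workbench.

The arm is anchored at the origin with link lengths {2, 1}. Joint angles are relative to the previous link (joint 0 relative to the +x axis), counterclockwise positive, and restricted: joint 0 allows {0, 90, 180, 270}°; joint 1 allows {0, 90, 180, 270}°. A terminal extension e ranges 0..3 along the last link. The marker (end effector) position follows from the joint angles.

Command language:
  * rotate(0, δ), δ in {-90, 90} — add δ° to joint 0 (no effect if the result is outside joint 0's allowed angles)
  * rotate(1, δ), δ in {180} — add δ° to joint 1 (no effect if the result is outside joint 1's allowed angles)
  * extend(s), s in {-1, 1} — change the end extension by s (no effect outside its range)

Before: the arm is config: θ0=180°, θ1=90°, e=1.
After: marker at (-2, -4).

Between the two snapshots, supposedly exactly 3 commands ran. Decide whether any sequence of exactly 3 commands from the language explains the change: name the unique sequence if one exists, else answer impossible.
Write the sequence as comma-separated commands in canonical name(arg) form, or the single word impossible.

initial: config: θ0=180°, θ1=90°, e=1
1. extend(1) → config: θ0=180°, θ1=90°, e=2
2. extend(1) → config: θ0=180°, θ1=90°, e=3
3. extend(1) → config: θ0=180°, θ1=90°, e=3
all 125 alternatives checked — unique.

extend(1), extend(1), extend(1)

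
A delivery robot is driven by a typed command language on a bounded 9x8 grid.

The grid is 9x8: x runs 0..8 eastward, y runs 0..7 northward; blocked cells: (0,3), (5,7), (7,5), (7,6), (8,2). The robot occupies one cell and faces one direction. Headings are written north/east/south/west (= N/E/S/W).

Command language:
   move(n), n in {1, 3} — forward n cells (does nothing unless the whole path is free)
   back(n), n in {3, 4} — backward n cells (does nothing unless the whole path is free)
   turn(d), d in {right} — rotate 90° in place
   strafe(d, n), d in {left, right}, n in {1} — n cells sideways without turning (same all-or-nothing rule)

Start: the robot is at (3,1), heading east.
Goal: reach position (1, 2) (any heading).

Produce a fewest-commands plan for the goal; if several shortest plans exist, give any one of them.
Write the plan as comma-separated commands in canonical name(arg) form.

strafe(left, 1), move(1), back(3)

t0: at (3,1), heading east
[1] after strafe(left, 1): at (3,2), heading east
[2] after move(1): at (4,2), heading east
[3] after back(3): at (1,2), heading east
no 2-step plan works, so 3 is optimal.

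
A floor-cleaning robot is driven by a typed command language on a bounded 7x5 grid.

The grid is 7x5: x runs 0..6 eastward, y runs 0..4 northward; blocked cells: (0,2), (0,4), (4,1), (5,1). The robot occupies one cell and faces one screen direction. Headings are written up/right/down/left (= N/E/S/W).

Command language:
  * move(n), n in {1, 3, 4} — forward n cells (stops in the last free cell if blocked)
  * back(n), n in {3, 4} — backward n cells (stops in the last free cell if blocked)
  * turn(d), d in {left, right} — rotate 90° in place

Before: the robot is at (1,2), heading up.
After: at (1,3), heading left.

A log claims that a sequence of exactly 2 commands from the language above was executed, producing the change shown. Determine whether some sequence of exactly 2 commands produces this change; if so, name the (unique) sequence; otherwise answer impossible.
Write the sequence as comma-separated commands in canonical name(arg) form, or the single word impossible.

key: order matters: swapping move(1) and turn(left) lands elsewhere
initial: at (1,2), heading up
t=1 move(1) ⇒ at (1,3), heading up
t=2 turn(left) ⇒ at (1,3), heading left
no rival 2-sequence matches.

move(1), turn(left)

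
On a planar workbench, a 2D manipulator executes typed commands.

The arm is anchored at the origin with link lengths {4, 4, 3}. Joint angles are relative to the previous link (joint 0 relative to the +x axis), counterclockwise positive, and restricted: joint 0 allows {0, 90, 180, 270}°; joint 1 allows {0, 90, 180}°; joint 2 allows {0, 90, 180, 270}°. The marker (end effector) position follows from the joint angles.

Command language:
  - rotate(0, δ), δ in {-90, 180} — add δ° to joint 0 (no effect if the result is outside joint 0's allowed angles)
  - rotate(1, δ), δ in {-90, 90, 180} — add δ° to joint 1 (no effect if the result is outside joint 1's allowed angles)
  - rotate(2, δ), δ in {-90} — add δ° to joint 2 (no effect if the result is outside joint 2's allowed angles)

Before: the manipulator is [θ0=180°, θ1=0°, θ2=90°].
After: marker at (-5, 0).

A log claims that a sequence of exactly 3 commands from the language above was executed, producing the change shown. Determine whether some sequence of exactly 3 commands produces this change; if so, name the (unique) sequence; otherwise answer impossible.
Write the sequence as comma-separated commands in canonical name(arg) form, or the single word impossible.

rotate(2, -90), rotate(2, -90), rotate(2, -90)

initial: [θ0=180°, θ1=0°, θ2=90°]
1. rotate(2, -90) → [θ0=180°, θ1=0°, θ2=0°]
2. rotate(2, -90) → [θ0=180°, θ1=0°, θ2=270°]
3. rotate(2, -90) → [θ0=180°, θ1=0°, θ2=180°]
no rival 3-sequence matches.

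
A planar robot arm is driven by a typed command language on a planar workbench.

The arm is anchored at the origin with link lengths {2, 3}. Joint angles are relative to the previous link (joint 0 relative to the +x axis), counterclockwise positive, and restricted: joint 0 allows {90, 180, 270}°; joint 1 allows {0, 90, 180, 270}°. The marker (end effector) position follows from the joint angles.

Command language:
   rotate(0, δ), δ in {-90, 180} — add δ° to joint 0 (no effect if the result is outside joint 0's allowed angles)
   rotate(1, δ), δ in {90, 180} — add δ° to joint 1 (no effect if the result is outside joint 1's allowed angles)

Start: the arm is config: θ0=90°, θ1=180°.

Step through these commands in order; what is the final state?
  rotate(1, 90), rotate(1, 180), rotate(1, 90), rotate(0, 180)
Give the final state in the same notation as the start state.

config: θ0=270°, θ1=180°

initial: config: θ0=90°, θ1=180°
1. rotate(1, 90) → config: θ0=90°, θ1=270°
2. rotate(1, 180) → config: θ0=90°, θ1=90°
3. rotate(1, 90) → config: θ0=90°, θ1=180°
4. rotate(0, 180) → config: θ0=270°, θ1=180°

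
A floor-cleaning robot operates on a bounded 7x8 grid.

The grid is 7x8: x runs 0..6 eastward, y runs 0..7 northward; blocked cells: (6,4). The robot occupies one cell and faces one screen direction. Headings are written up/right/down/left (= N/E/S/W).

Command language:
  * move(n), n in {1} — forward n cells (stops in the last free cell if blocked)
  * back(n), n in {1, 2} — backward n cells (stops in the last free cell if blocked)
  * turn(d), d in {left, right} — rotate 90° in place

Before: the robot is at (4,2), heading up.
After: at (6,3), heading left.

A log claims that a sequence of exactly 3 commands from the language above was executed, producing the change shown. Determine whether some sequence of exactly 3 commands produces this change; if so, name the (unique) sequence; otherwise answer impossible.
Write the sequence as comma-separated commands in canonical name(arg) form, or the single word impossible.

key: order matters: swapping move(1) and back(2) lands elsewhere
from: at (4,2), heading up
1. move(1) → at (4,3), heading up
2. turn(left) → at (4,3), heading left
3. back(2) → at (6,3), heading left
no rival 3-sequence matches.

move(1), turn(left), back(2)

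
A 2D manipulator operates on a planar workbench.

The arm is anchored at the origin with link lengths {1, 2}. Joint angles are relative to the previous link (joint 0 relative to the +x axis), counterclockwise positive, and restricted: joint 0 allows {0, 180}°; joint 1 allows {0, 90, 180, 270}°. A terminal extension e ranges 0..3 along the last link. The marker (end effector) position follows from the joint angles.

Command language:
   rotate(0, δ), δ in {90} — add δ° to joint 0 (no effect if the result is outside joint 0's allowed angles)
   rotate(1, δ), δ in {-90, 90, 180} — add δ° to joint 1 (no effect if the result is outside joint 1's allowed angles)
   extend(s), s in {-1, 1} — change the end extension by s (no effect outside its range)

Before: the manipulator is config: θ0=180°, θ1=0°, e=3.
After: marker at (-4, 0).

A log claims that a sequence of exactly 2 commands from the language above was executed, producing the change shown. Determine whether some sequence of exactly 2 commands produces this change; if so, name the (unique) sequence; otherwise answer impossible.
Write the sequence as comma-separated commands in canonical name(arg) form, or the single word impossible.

begin: config: θ0=180°, θ1=0°, e=3
t=1 extend(-1) ⇒ config: θ0=180°, θ1=0°, e=2
t=2 extend(-1) ⇒ config: θ0=180°, θ1=0°, e=1
no other 2-command option fits: unique.

extend(-1), extend(-1)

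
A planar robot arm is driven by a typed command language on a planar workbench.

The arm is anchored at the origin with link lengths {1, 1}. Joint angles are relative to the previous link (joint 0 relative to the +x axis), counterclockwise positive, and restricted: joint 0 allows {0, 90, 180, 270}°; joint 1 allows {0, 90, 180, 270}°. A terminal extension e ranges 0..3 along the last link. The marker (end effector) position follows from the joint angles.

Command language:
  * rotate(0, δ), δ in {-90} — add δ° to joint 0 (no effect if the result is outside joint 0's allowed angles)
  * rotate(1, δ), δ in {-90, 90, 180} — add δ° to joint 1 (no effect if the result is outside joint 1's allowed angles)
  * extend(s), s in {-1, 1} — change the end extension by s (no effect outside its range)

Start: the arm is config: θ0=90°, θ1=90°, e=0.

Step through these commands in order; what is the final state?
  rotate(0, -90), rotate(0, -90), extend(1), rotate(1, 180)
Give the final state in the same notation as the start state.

config: θ0=270°, θ1=270°, e=1

start: config: θ0=90°, θ1=90°, e=0
t=1 rotate(0, -90) ⇒ config: θ0=0°, θ1=90°, e=0
t=2 rotate(0, -90) ⇒ config: θ0=270°, θ1=90°, e=0
t=3 extend(1) ⇒ config: θ0=270°, θ1=90°, e=1
t=4 rotate(1, 180) ⇒ config: θ0=270°, θ1=270°, e=1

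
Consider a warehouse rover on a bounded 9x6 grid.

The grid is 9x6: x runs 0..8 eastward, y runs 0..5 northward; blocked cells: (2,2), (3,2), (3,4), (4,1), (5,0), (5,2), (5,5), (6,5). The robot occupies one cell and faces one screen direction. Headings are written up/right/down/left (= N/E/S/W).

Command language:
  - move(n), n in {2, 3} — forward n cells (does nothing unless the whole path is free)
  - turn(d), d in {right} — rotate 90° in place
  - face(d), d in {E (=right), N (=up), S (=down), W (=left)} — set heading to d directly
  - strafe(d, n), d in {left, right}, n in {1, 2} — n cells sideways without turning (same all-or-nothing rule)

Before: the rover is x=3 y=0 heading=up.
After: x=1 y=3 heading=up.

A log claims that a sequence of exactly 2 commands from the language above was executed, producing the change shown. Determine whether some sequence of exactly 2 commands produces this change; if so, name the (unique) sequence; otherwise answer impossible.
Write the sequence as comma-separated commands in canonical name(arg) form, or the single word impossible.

strafe(left, 2), move(3)

key: still facing N at the end — nothing in the sequence rotates
from: x=3 y=0 heading=up
1. strafe(left, 2) → x=1 y=0 heading=up
2. move(3) → x=1 y=3 heading=up
all 121 alternatives checked — unique.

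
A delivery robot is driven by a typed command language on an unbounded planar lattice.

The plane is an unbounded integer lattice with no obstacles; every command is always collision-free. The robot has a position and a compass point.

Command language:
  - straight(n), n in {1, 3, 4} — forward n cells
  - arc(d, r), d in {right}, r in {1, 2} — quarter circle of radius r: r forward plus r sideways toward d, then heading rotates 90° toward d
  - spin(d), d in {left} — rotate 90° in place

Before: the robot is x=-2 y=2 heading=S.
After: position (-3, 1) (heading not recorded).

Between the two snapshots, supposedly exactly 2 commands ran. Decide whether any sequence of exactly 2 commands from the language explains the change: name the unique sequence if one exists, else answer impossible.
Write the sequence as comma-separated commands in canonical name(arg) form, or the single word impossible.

arc(right, 1), spin(left)

key: running spin(left) before arc(right, 1) would end elsewhere — order is forced
from: x=-2 y=2 heading=S
[1] after arc(right, 1): x=-3 y=1 heading=W
[2] after spin(left): x=-3 y=1 heading=S
no other 2-command option fits: unique.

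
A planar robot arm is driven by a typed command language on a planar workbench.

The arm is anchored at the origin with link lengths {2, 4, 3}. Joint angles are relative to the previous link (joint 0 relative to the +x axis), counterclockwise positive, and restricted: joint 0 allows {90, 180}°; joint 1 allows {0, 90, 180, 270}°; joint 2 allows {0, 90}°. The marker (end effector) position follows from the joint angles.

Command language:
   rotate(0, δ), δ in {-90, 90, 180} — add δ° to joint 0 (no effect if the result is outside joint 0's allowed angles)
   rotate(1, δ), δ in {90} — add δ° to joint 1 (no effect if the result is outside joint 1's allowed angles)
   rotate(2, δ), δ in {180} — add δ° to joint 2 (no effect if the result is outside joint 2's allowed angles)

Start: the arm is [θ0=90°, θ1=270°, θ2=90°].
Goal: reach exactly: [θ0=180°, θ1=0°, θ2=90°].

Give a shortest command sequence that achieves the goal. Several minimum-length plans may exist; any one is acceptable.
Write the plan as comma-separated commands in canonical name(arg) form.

rotate(1, 90), rotate(0, 90)

from: [θ0=90°, θ1=270°, θ2=90°]
t=1 rotate(1, 90) ⇒ [θ0=90°, θ1=0°, θ2=90°]
t=2 rotate(0, 90) ⇒ [θ0=180°, θ1=0°, θ2=90°]
minimal: 2 command(s), checked below 2.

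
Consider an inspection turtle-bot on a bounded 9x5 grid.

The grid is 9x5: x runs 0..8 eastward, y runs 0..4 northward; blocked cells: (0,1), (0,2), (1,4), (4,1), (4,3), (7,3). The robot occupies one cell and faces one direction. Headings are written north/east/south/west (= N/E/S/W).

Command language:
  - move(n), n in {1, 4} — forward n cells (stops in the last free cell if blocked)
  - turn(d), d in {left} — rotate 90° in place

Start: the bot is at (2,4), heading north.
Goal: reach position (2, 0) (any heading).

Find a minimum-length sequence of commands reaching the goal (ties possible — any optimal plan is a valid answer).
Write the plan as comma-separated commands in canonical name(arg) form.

turn(left), turn(left), move(4)

from: at (2,4), heading north
1. turn(left) → at (2,4), heading west
2. turn(left) → at (2,4), heading south
3. move(4) → at (2,0), heading south
minimal: 3 command(s), checked below 3.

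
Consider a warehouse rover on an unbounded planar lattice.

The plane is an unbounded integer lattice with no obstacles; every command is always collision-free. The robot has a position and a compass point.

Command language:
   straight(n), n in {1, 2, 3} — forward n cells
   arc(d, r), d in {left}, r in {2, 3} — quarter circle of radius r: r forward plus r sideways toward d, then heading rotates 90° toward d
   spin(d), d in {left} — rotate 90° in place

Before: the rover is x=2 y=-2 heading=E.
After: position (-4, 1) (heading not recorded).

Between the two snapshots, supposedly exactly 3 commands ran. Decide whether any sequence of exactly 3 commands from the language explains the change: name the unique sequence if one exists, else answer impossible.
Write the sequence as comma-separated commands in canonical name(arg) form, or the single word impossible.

key: order matters: swapping spin(left) and straight(3) lands elsewhere
begin: x=2 y=-2 heading=E
t=1 spin(left) ⇒ x=2 y=-2 heading=N
t=2 arc(left, 3) ⇒ x=-1 y=1 heading=W
t=3 straight(3) ⇒ x=-4 y=1 heading=W
all 216 alternatives checked — unique.

spin(left), arc(left, 3), straight(3)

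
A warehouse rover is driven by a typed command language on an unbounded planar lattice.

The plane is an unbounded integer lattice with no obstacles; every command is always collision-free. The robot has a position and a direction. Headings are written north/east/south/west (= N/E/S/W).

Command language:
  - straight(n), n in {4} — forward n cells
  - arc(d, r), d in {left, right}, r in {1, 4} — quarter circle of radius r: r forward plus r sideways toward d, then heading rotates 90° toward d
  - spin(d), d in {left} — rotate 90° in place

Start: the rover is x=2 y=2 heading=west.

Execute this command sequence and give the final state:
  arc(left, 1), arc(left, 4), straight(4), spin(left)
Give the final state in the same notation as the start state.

start: x=2 y=2 heading=west
1. arc(left, 1) → x=1 y=1 heading=south
2. arc(left, 4) → x=5 y=-3 heading=east
3. straight(4) → x=9 y=-3 heading=east
4. spin(left) → x=9 y=-3 heading=north

x=9 y=-3 heading=north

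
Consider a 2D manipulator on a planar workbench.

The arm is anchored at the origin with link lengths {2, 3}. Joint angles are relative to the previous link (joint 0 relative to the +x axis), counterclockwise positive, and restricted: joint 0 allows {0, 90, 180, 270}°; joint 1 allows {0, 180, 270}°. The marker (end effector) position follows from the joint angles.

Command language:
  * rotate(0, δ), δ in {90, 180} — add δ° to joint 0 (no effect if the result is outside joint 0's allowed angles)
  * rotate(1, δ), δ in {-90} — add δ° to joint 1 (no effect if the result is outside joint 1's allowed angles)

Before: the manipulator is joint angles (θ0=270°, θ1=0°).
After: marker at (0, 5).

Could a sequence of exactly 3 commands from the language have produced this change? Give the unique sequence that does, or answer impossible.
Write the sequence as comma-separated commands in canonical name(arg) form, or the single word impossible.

t0: joint angles (θ0=270°, θ1=0°)
[1] after rotate(0, 180): joint angles (θ0=90°, θ1=0°)
[2] after rotate(0, 180): joint angles (θ0=270°, θ1=0°)
[3] after rotate(0, 180): joint angles (θ0=90°, θ1=0°)
no other 3-command option fits: unique.

rotate(0, 180), rotate(0, 180), rotate(0, 180)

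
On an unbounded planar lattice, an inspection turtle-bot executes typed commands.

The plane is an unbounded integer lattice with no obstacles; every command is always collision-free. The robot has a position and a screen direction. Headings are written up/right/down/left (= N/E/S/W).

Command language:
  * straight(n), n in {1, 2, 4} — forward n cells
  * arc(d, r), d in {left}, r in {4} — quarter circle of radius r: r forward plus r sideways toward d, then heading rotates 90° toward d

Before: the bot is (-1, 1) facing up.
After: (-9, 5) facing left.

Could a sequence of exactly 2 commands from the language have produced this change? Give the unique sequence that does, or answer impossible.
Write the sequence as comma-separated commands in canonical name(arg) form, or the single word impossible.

arc(left, 4), straight(4)

key: cell and facing (now W) both changed — the 2 commands mix motion and turning
t0: (-1, 1) facing up
1. arc(left, 4) → (-5, 5) facing left
2. straight(4) → (-9, 5) facing left
no other 2-command option fits: unique.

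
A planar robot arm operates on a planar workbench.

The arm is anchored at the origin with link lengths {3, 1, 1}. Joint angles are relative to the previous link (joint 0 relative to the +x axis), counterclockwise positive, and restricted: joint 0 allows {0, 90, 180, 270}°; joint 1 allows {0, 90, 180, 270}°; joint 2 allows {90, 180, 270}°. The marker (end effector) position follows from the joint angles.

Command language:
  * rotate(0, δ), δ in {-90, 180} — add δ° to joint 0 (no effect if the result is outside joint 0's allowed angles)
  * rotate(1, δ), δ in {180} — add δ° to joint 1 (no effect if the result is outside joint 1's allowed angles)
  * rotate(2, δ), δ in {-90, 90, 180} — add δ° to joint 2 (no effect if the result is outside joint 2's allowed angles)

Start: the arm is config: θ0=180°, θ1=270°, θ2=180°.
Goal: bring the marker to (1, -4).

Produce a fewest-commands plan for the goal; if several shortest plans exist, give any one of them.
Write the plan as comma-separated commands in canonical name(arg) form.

start: config: θ0=180°, θ1=270°, θ2=180°
[1] after rotate(0, 180): config: θ0=0°, θ1=270°, θ2=180°
[2] after rotate(1, 180): config: θ0=0°, θ1=90°, θ2=180°
[3] after rotate(0, -90): config: θ0=270°, θ1=90°, θ2=180°
[4] after rotate(2, 90): config: θ0=270°, θ1=90°, θ2=270°
nothing shorter than 4 reaches the goal.

rotate(0, 180), rotate(1, 180), rotate(0, -90), rotate(2, 90)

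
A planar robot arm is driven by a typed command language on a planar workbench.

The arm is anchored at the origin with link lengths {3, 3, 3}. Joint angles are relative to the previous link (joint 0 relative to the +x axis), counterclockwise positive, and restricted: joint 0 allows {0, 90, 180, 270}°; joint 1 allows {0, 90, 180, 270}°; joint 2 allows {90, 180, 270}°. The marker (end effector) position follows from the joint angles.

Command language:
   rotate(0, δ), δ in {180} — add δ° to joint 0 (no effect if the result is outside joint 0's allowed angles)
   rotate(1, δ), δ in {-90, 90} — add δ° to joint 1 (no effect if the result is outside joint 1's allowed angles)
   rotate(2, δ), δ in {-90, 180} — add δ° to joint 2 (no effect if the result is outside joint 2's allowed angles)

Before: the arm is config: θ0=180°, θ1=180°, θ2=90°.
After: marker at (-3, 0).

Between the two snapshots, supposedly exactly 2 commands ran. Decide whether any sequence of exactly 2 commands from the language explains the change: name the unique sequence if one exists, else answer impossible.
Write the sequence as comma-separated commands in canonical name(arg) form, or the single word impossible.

key: order matters: swapping rotate(2, 180) and rotate(2, -90) lands elsewhere
from: config: θ0=180°, θ1=180°, θ2=90°
1. rotate(2, 180) → config: θ0=180°, θ1=180°, θ2=270°
2. rotate(2, -90) → config: θ0=180°, θ1=180°, θ2=180°
all 25 alternatives checked — unique.

rotate(2, 180), rotate(2, -90)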